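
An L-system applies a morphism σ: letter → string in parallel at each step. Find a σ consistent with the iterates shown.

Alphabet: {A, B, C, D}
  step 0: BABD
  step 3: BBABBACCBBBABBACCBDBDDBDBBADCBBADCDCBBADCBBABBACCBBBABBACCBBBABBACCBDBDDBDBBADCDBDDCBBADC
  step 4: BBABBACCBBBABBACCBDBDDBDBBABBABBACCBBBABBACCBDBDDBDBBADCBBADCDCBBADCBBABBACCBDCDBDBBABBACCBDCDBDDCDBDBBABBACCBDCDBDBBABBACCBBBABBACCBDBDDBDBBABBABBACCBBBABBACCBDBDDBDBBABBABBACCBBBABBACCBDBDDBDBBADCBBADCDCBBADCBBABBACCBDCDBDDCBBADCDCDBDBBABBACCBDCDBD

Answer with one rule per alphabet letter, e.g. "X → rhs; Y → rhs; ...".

A->CCB, B->BBA, C->DBD, D->DC

  step 3 ⇒ step 4: BBABBACCBBBABBACCBDBDDBDBBADCBBADCDCBBADCBBABBACCBBBABBACCBBBABBACCBDBDDBDBBADCDBDDCBBADC ⇒ BBA·BBA·CCB·BBA·BBA·CCB·DBD·DBD·BBA·BBA·BBA·CCB·BBA·BBA·CCB·DBD·DBD·BBA·DC·BBA·DC·DC·BBA·DC·BBA·BBA·CCB·DC·DBD·BBA·BBA·CCB·DC·DBD·DC·DBD·BBA·BBA·CCB·DC·DBD·BBA·BBA·CCB·BBA·BBA·CCB·DBD·DBD·BBA·BBA·BBA·CCB·BBA·BBA·CCB·DBD·DBD·BBA·BBA·BBA·CCB·BBA·BBA·CCB·DBD·DBD·BBA·DC·BBA·DC·DC·BBA·DC·BBA·BBA·CCB·DC·DBD·DC·BBA·DC·DC·DBD·BBA·BBA·CCB·DC·DBD
    A ↦ CCB
    B ↦ BBA
    C ↦ DBD
    D ↦ DC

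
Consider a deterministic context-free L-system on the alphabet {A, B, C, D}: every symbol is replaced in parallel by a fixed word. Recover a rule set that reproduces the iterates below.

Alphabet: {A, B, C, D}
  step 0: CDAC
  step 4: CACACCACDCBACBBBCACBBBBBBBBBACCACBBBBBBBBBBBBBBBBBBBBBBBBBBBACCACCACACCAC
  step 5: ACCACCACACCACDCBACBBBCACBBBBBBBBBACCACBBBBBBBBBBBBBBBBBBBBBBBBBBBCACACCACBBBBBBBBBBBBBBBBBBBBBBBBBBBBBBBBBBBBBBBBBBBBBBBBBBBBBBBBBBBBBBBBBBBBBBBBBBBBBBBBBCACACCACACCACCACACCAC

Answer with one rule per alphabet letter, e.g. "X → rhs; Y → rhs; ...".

  step 4 ⇒ step 5: CACACCACDCBACBBBCACBBBBBBBBBACCACBBBBBBBBBBBBBBBBBBBBBBBBBBBACCACCACACCAC ⇒ AC·C·AC·C·AC·AC·C·AC·DCB·AC·BBB·C·AC·BBB·BBB·BBB·AC·C·AC·BBB·BBB·BBB·BBB·BBB·BBB·BBB·BBB·BBB·C·AC·AC·C·AC·BBB·BBB·BBB·BBB·BBB·BBB·BBB·BBB·BBB·BBB·BBB·BBB·BBB·BBB·BBB·BBB·BBB·BBB·BBB·BBB·BBB·BBB·BBB·BBB·BBB·BBB·BBB·C·AC·AC·C·AC·AC·C·AC·C·AC·AC·C·AC
    A ↦ C
    B ↦ BBB
    C ↦ AC
    D ↦ DCB

A->C, B->BBB, C->AC, D->DCB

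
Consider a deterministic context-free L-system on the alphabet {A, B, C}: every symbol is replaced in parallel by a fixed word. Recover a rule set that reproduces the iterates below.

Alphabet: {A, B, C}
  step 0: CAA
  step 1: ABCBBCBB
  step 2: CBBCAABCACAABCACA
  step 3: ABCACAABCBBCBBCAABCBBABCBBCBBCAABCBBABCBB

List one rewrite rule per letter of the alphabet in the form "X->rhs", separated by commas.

A->CBB, B->CA, C->AB

  step 2 ⇒ step 3: CBBCAABCACAABCACA ⇒ AB·CA·CA·AB·CBB·CBB·CA·AB·CBB·AB·CBB·CBB·CA·AB·CBB·AB·CBB
    A ↦ CBB
    B ↦ CA
    C ↦ AB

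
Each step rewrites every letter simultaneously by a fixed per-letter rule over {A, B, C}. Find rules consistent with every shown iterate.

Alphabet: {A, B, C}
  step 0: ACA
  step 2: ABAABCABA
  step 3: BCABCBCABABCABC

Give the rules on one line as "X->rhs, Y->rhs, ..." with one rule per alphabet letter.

A->BC, B->A, C->BA

  step 2 ⇒ step 3: ABAABCABA ⇒ BC·A·BC·BC·A·BA·BC·A·BC
    A ↦ BC
    B ↦ A
    C ↦ BA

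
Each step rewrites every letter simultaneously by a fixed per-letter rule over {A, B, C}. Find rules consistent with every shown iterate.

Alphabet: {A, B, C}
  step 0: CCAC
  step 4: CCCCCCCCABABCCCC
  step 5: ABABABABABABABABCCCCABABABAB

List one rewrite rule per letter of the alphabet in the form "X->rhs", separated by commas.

A->C, B->C, C->AB

  step 4 ⇒ step 5: CCCCCCCCABABCCCC ⇒ AB·AB·AB·AB·AB·AB·AB·AB·C·C·C·C·AB·AB·AB·AB
    A ↦ C
    B ↦ C
    C ↦ AB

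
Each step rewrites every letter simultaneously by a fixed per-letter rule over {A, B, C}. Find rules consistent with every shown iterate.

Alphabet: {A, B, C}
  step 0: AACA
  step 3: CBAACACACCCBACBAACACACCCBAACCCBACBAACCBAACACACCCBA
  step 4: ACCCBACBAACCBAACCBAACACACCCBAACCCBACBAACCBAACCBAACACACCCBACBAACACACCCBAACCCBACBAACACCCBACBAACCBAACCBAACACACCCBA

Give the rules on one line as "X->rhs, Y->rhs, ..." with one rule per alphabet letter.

  step 3 ⇒ step 4: CBAACACACCCBACBAACACACCCBAACCCBACBAACCBAACACACCCBA ⇒ AC·C·CBA·CBA·AC·CBA·AC·CBA·AC·AC·AC·C·CBA·AC·C·CBA·CBA·AC·CBA·AC·CBA·AC·AC·AC·C·CBA·CBA·AC·AC·AC·C·CBA·AC·C·CBA·CBA·AC·AC·C·CBA·CBA·AC·CBA·AC·CBA·AC·AC·AC·C·CBA
    A ↦ CBA
    B ↦ C
    C ↦ AC

A->CBA, B->C, C->AC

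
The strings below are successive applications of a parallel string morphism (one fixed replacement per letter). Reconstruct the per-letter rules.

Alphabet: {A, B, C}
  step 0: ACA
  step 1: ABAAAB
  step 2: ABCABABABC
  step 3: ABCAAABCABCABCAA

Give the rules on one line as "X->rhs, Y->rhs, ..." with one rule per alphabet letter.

A->AB, B->C, C->AA

  step 2 ⇒ step 3: ABCABABABC ⇒ AB·C·AA·AB·C·AB·C·AB·C·AA
    A ↦ AB
    B ↦ C
    C ↦ AA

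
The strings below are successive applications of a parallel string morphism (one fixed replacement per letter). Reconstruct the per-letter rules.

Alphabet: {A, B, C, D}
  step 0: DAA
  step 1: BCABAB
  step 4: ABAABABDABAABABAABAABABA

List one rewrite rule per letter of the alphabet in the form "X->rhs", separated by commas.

A->AB, B->A, C->BD, D->BC

  step 0 ⇒ step 1: DAA ⇒ BC·AB·AB
    A ↦ AB
    D ↦ BC
    B ↦ A  (constrained at step 1)
    C ↦ BD  (constrained at step 1)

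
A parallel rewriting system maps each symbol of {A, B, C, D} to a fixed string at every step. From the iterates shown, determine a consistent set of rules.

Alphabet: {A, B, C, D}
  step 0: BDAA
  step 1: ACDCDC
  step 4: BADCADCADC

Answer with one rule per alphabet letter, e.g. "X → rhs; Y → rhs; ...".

A->DC, B->A, C->B, D->C

  step 0 ⇒ step 1: BDAA ⇒ A·C·DC·DC
    A ↦ DC
    B ↦ A
    D ↦ C
    C ↦ B  (constrained at step 1)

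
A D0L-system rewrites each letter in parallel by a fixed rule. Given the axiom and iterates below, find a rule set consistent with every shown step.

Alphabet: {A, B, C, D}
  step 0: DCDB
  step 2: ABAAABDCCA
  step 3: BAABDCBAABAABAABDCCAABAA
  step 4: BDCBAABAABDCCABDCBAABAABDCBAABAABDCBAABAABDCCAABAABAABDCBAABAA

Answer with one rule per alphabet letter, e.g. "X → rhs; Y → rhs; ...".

A->BAA, B->BDC, C->A, D->C

  step 3 ⇒ step 4: BAABDCBAABAABAABDCCAABAA ⇒ BDC·BAA·BAA·BDC·C·A·BDC·BAA·BAA·BDC·BAA·BAA·BDC·BAA·BAA·BDC·C·A·A·BAA·BAA·BDC·BAA·BAA
    A ↦ BAA
    B ↦ BDC
    C ↦ A
    D ↦ C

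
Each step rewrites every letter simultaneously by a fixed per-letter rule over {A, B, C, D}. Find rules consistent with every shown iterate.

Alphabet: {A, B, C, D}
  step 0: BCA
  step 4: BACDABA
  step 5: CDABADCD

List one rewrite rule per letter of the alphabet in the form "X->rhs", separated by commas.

A->D, B->C, C->A, D->BA

  step 4 ⇒ step 5: BACDABA ⇒ C·D·A·BA·D·C·D
    A ↦ D
    B ↦ C
    C ↦ A
    D ↦ BA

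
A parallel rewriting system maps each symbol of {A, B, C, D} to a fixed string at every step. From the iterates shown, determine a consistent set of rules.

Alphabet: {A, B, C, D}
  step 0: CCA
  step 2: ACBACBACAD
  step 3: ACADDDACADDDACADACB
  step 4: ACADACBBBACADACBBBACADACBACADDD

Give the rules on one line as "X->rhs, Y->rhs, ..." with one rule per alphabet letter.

A->AC, B->DD, C->AD, D->B

  step 3 ⇒ step 4: ACADDDACADDDACADACB ⇒ AC·AD·AC·B·B·B·AC·AD·AC·B·B·B·AC·AD·AC·B·AC·AD·DD
    A ↦ AC
    B ↦ DD
    C ↦ AD
    D ↦ B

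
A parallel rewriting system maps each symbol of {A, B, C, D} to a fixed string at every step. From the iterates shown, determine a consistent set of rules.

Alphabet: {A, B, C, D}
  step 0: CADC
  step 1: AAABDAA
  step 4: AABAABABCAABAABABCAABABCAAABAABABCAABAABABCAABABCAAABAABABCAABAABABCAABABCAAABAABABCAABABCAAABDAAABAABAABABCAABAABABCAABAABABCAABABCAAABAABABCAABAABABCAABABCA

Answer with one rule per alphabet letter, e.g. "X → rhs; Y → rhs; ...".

  step 0 ⇒ step 1: CADC ⇒ A·AAB·DA·A
    A ↦ AAB
    C ↦ A
    D ↦ DA
    B ↦ ABC  (constrained at step 1)

A->AAB, B->ABC, C->A, D->DA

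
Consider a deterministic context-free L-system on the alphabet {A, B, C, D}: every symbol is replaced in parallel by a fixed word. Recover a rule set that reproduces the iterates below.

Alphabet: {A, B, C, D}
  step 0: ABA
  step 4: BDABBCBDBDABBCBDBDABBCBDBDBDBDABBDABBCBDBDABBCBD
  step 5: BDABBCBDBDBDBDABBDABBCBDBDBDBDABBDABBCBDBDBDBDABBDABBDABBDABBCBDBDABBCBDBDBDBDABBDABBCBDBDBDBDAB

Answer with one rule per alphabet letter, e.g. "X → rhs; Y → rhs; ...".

  step 4 ⇒ step 5: BDABBCBDBDABBCBDBDABBCBDBDBDBDABBDABBCBDBDABBCBD ⇒ BD·AB·BC·BD·BD·BD·BD·AB·BD·AB·BC·BD·BD·BD·BD·AB·BD·AB·BC·BD·BD·BD·BD·AB·BD·AB·BD·AB·BD·AB·BC·BD·BD·AB·BC·BD·BD·BD·BD·AB·BD·AB·BC·BD·BD·BD·BD·AB
    A ↦ BC
    B ↦ BD
    C ↦ BD
    D ↦ AB

A->BC, B->BD, C->BD, D->AB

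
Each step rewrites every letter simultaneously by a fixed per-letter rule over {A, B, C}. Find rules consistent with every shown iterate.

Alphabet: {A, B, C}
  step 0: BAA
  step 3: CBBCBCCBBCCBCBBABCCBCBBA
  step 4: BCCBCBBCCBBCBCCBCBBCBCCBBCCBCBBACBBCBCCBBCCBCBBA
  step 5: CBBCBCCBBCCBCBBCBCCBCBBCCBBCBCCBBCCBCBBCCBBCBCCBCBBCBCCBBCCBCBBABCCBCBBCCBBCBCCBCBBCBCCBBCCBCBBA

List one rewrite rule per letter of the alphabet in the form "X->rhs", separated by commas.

  step 4 ⇒ step 5: BCCBCBBCCBBCBCCBCBBCBCCBBCCBCBBACBBCBCCBBCCBCBBA ⇒ CB·BC·BC·CB·BC·CB·CB·BC·BC·CB·CB·BC·CB·BC·BC·CB·BC·CB·CB·BC·CB·BC·BC·CB·CB·BC·BC·CB·BC·CB·CB·BA·BC·CB·CB·BC·CB·BC·BC·CB·CB·BC·BC·CB·BC·CB·CB·BA
    A ↦ BA
    B ↦ CB
    C ↦ BC

A->BA, B->CB, C->BC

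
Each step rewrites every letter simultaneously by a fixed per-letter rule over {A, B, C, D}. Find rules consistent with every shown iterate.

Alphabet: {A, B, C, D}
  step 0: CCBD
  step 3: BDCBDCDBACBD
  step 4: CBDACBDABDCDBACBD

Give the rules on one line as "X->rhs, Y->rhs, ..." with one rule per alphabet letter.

A->DB, B->C, C->A, D->BD

  step 3 ⇒ step 4: BDCBDCDBACBD ⇒ C·BD·A·C·BD·A·BD·C·DB·A·C·BD
    A ↦ DB
    B ↦ C
    C ↦ A
    D ↦ BD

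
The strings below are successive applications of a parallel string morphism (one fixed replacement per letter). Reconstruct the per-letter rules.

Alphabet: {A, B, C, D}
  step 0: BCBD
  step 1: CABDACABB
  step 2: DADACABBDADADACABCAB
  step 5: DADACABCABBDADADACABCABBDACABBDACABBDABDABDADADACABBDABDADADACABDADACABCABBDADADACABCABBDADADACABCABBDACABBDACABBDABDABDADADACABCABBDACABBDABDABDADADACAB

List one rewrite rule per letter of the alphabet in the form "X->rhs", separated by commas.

  step 1 ⇒ step 2: CABDACABB ⇒ DA·DA·CAB·B·DA·DA·DA·CAB·CAB
    A ↦ DA
    B ↦ CAB
    C ↦ DA
    D ↦ B

A->DA, B->CAB, C->DA, D->B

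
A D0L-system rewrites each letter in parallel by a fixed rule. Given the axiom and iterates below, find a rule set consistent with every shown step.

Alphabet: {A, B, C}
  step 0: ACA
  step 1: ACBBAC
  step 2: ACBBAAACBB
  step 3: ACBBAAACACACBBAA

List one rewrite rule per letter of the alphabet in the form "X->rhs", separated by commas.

  step 2 ⇒ step 3: ACBBAAACBB ⇒ AC·BB·A·A·AC·AC·AC·BB·A·A
    A ↦ AC
    B ↦ A
    C ↦ BB

A->AC, B->A, C->BB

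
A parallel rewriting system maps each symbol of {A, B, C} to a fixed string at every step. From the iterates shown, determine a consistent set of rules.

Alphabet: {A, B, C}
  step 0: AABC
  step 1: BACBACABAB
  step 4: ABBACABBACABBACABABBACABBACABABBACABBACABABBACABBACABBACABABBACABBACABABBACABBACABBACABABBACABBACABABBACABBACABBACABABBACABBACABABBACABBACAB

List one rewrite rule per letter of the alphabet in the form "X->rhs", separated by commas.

A->BAC, B->AB, C->AB

  step 0 ⇒ step 1: AABC ⇒ BAC·BAC·AB·AB
    A ↦ BAC
    B ↦ AB
    C ↦ AB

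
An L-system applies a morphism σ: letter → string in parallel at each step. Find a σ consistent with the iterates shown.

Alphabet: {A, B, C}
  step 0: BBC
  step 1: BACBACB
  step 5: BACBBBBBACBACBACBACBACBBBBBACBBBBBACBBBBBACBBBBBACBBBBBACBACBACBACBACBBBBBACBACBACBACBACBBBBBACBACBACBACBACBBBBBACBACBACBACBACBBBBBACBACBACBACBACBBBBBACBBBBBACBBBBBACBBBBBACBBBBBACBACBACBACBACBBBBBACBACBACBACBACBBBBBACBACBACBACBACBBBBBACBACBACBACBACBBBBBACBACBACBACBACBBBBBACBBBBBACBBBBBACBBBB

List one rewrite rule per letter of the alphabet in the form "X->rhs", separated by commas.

  step 0 ⇒ step 1: BBC ⇒ BAC·BAC·B
    B ↦ BAC
    C ↦ B
    A ↦ BBB  (constrained at step 1)

A->BBB, B->BAC, C->B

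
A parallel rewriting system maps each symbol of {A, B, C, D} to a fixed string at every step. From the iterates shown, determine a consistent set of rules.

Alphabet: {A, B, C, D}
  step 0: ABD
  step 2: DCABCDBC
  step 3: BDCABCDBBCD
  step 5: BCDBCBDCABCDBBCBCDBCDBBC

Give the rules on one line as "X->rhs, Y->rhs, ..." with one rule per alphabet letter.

A->CA, B->BC, C->D, D->B

  step 2 ⇒ step 3: DCABCDBC ⇒ B·D·CA·BC·D·B·BC·D
    A ↦ CA
    B ↦ BC
    C ↦ D
    D ↦ B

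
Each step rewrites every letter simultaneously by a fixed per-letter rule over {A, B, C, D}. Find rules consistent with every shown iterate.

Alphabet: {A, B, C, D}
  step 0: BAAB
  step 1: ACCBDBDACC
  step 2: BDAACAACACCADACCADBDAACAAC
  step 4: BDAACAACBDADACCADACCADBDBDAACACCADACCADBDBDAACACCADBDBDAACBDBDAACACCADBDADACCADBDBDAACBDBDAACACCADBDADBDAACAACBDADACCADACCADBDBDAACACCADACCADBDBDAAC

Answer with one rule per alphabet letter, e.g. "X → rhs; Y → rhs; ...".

A->BD, B->ACC, C->AAC, D->AD

  step 1 ⇒ step 2: ACCBDBDACC ⇒ BD·AAC·AAC·ACC·AD·ACC·AD·BD·AAC·AAC
    A ↦ BD
    B ↦ ACC
    C ↦ AAC
    D ↦ AD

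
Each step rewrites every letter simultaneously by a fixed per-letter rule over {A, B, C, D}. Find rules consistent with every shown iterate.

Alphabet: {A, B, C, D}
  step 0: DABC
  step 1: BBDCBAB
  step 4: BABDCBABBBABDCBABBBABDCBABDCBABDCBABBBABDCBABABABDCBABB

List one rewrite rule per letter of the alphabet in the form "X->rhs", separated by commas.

A->BDC, B->BA, C->B, D->B

  step 0 ⇒ step 1: DABC ⇒ B·BDC·BA·B
    A ↦ BDC
    B ↦ BA
    C ↦ B
    D ↦ B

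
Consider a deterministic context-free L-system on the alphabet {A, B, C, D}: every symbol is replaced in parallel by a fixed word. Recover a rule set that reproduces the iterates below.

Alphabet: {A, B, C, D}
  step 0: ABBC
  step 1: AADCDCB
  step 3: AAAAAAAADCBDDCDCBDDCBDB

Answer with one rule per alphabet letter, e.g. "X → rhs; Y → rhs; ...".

A->AA, B->DC, C->B, D->BD

  step 0 ⇒ step 1: ABBC ⇒ AA·DC·DC·B
    A ↦ AA
    B ↦ DC
    C ↦ B
    D ↦ BD  (constrained at step 1)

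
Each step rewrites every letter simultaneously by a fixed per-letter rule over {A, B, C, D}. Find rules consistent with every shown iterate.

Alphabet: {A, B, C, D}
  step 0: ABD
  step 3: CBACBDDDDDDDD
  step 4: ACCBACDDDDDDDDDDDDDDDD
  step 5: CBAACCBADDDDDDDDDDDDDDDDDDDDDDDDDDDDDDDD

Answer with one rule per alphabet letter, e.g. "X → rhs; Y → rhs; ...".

A->CB, B->C, C->A, D->DD

  step 4 ⇒ step 5: ACCBACDDDDDDDDDDDDDDDD ⇒ CB·A·A·C·CB·A·DD·DD·DD·DD·DD·DD·DD·DD·DD·DD·DD·DD·DD·DD·DD·DD
    A ↦ CB
    B ↦ C
    C ↦ A
    D ↦ DD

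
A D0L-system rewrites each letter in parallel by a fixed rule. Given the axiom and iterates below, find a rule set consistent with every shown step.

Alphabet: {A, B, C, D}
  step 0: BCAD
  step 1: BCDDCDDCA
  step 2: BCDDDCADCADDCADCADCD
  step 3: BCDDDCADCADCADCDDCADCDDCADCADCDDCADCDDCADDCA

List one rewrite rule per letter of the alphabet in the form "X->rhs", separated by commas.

  step 2 ⇒ step 3: BCDDDCADCADDCADCADCD ⇒ BCD·D·DCA·DCA·DCA·D·CD·DCA·D·CD·DCA·DCA·D·CD·DCA·D·CD·DCA·D·DCA
    A ↦ CD
    B ↦ BCD
    C ↦ D
    D ↦ DCA

A->CD, B->BCD, C->D, D->DCA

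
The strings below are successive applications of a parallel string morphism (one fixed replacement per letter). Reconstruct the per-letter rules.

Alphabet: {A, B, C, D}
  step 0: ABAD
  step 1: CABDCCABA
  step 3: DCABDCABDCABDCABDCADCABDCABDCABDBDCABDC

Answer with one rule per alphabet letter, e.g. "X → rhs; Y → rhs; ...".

  step 0 ⇒ step 1: ABAD ⇒ CAB·DC·CAB·A
    A ↦ CAB
    B ↦ DC
    D ↦ A
    C ↦ BD  (constrained at step 1)

A->CAB, B->DC, C->BD, D->A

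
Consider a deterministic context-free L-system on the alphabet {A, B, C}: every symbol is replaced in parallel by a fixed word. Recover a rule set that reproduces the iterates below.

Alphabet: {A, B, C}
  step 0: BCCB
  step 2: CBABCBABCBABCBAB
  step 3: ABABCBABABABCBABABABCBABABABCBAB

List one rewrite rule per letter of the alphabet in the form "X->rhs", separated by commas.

  step 2 ⇒ step 3: CBABCBABCBABCBAB ⇒ AB·AB·CB·AB·AB·AB·CB·AB·AB·AB·CB·AB·AB·AB·CB·AB
    A ↦ CB
    B ↦ AB
    C ↦ AB

A->CB, B->AB, C->AB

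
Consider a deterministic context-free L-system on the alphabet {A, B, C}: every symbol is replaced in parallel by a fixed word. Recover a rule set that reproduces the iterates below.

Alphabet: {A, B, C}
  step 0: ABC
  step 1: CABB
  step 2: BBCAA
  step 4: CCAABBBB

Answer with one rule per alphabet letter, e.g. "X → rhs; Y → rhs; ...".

  step 1 ⇒ step 2: CABB ⇒ BB·C·A·A
    A ↦ C
    B ↦ A
    C ↦ BB

A->C, B->A, C->BB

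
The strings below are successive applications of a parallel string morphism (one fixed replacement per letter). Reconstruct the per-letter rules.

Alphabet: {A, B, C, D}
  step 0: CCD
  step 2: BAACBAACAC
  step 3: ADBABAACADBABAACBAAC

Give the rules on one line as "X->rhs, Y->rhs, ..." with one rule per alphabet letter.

  step 2 ⇒ step 3: BAACBAACAC ⇒ AD·BA·BA·AC·AD·BA·BA·AC·BA·AC
    A ↦ BA
    B ↦ AD
    C ↦ AC
    D ↦ C  (constrained at step 0)

A->BA, B->AD, C->AC, D->C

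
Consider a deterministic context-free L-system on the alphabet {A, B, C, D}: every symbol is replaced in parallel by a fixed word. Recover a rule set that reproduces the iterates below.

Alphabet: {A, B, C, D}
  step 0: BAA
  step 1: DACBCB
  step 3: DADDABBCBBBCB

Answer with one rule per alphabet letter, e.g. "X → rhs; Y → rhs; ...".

  step 0 ⇒ step 1: BAA ⇒ DA·CB·CB
    A ↦ CB
    B ↦ DA
    C ↦ D  (constrained at step 1)
    D ↦ B  (constrained at step 1)

A->CB, B->DA, C->D, D->B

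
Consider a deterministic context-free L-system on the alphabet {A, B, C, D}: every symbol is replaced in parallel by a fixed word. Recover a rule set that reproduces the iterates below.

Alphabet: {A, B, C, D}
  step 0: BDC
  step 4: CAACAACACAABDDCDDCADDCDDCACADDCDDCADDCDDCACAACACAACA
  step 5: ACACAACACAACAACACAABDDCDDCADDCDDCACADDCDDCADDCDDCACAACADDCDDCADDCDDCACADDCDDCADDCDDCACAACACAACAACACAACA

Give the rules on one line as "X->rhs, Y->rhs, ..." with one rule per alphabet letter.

  step 4 ⇒ step 5: CAACAACACAABDDCDDCADDCDDCACADDCDDCADDCDDCACAACACAACA ⇒ A·CA·CA·A·CA·CA·A·CA·A·CA·CA·AB·DDC·DDC·A·DDC·DDC·A·CA·DDC·DDC·A·DDC·DDC·A·CA·A·CA·DDC·DDC·A·DDC·DDC·A·CA·DDC·DDC·A·DDC·DDC·A·CA·A·CA·CA·A·CA·A·CA·CA·A·CA
    A ↦ CA
    B ↦ AB
    C ↦ A
    D ↦ DDC

A->CA, B->AB, C->A, D->DDC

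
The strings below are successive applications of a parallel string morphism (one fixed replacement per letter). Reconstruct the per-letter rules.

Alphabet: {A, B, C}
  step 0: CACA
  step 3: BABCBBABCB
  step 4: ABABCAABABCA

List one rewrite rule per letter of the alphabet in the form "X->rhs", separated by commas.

  step 3 ⇒ step 4: BABCBBABCB ⇒ A·B·A·BC·A·A·B·A·BC·A
    A ↦ B
    B ↦ A
    C ↦ BC

A->B, B->A, C->BC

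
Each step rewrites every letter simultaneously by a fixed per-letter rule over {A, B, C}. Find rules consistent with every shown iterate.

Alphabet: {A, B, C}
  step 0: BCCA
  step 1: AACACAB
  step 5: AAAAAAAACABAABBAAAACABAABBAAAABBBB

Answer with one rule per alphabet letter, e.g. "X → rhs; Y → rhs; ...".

A->B, B->AA, C->CA

  step 0 ⇒ step 1: BCCA ⇒ AA·CA·CA·B
    A ↦ B
    B ↦ AA
    C ↦ CA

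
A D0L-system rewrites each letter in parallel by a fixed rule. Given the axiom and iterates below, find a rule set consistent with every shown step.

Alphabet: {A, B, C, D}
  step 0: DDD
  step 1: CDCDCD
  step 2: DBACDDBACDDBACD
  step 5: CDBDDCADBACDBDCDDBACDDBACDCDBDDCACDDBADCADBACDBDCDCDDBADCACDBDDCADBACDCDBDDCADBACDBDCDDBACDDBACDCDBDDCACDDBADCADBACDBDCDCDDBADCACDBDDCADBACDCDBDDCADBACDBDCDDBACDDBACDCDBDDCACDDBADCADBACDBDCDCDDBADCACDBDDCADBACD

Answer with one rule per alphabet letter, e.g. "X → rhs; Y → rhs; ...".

A->DCA, B->BD, C->DBA, D->CD

  step 1 ⇒ step 2: CDCDCD ⇒ DBA·CD·DBA·CD·DBA·CD
    C ↦ DBA
    D ↦ CD
    A ↦ DCA  (constrained at step 2)
    B ↦ BD  (constrained at step 2)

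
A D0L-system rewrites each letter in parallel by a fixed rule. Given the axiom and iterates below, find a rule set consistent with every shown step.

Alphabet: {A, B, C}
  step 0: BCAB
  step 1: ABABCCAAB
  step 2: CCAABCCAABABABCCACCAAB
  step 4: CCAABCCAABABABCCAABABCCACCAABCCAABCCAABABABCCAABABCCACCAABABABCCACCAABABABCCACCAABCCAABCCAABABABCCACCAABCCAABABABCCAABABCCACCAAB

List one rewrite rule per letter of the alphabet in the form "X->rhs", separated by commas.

  step 1 ⇒ step 2: ABABCCAAB ⇒ CCA·AB·CCA·AB·AB·AB·CCA·CCA·AB
    A ↦ CCA
    B ↦ AB
    C ↦ AB

A->CCA, B->AB, C->AB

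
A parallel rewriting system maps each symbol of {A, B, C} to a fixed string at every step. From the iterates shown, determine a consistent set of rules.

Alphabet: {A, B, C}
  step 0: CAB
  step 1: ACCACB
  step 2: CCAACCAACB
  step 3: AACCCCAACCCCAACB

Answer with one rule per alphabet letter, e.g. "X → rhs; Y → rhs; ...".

  step 2 ⇒ step 3: CCAACCAACB ⇒ A·A·CC·CC·A·A·CC·CC·A·ACB
    A ↦ CC
    B ↦ ACB
    C ↦ A

A->CC, B->ACB, C->A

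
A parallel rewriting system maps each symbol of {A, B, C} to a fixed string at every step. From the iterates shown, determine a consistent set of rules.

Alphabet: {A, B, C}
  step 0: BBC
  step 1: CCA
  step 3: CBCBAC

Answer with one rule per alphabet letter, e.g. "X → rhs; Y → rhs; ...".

  step 0 ⇒ step 1: BBC ⇒ C·C·A
    B ↦ C
    C ↦ A
    A ↦ CB  (constrained at step 1)

A->CB, B->C, C->A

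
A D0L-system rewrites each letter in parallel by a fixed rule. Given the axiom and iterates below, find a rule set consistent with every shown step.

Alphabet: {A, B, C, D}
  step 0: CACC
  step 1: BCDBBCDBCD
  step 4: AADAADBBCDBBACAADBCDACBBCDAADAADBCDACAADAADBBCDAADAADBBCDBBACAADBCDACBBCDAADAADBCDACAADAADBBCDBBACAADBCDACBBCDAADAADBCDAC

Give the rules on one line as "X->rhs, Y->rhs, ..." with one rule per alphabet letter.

  step 0 ⇒ step 1: CACC ⇒ BCD·B·BCD·BCD
    A ↦ B
    C ↦ BCD
    B ↦ AAD  (constrained at step 1)
    D ↦ AC  (constrained at step 1)

A->B, B->AAD, C->BCD, D->AC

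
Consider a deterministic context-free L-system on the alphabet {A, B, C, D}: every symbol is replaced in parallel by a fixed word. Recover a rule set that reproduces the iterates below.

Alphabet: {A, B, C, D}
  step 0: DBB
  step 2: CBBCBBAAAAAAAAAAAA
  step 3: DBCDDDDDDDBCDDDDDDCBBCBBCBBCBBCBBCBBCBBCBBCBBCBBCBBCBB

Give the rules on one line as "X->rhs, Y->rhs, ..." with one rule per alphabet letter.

A->CBB, B->DDD, C->DBC, D->AA

  step 2 ⇒ step 3: CBBCBBAAAAAAAAAAAA ⇒ DBC·DDD·DDD·DBC·DDD·DDD·CBB·CBB·CBB·CBB·CBB·CBB·CBB·CBB·CBB·CBB·CBB·CBB
    A ↦ CBB
    B ↦ DDD
    C ↦ DBC
    D ↦ AA  (constrained at step 0)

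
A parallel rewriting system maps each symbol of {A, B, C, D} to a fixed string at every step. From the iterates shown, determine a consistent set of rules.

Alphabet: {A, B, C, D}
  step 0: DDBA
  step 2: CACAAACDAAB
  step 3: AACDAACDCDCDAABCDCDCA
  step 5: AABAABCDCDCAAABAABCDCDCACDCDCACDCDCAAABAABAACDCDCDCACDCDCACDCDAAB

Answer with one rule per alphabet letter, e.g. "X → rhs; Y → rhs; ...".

  step 2 ⇒ step 3: CACAAACDAAB ⇒ AA·CD·AA·CD·CD·CD·AA·B·CD·CD·CA
    A ↦ CD
    B ↦ CA
    C ↦ AA
    D ↦ B

A->CD, B->CA, C->AA, D->B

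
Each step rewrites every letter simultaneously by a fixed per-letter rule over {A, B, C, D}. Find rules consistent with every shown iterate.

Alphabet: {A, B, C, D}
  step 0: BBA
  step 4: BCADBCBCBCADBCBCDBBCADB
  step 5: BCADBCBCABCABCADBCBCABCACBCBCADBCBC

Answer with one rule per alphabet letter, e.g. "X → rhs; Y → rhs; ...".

  step 4 ⇒ step 5: BCADBCBCBCADBCBCDBBCADB ⇒ BC·A·DB·C·BC·A·BC·A·BC·A·DB·C·BC·A·BC·A·C·BC·BC·A·DB·C·BC
    A ↦ DB
    B ↦ BC
    C ↦ A
    D ↦ C

A->DB, B->BC, C->A, D->C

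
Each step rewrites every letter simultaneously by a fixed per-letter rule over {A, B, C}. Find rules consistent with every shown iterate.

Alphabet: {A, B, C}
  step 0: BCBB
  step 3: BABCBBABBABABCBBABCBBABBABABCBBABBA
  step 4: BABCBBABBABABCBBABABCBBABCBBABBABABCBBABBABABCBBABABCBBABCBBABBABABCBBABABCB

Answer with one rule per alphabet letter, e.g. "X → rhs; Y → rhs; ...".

  step 3 ⇒ step 4: BABCBBABBABABCBBABCBBABBABABCBBABBA ⇒ BA·BCB·BA·B·BA·BA·BCB·BA·BA·BCB·BA·BCB·BA·B·BA·BA·BCB·BA·B·BA·BA·BCB·BA·BA·BCB·BA·BCB·BA·B·BA·BA·BCB·BA·BA·BCB
    A ↦ BCB
    B ↦ BA
    C ↦ B

A->BCB, B->BA, C->B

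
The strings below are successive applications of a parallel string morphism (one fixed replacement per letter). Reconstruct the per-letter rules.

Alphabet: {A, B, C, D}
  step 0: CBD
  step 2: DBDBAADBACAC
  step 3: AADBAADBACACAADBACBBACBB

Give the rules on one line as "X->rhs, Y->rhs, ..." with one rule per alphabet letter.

A->AC, B->DB, C->BB, D->AA

  step 2 ⇒ step 3: DBDBAADBACAC ⇒ AA·DB·AA·DB·AC·AC·AA·DB·AC·BB·AC·BB
    A ↦ AC
    B ↦ DB
    C ↦ BB
    D ↦ AA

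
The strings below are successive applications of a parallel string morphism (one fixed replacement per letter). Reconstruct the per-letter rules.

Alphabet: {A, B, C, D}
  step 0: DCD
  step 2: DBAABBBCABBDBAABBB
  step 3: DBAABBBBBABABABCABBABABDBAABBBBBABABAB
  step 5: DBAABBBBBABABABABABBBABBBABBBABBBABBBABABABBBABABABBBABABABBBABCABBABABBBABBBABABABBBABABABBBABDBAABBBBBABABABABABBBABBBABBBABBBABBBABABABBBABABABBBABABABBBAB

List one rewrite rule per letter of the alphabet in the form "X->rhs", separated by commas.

  step 2 ⇒ step 3: DBAABBBCABBDBAABBB ⇒ DBA·AB·BB·BB·AB·AB·AB·CA·BB·AB·AB·DBA·AB·BB·BB·AB·AB·AB
    A ↦ BB
    B ↦ AB
    C ↦ CA
    D ↦ DBA

A->BB, B->AB, C->CA, D->DBA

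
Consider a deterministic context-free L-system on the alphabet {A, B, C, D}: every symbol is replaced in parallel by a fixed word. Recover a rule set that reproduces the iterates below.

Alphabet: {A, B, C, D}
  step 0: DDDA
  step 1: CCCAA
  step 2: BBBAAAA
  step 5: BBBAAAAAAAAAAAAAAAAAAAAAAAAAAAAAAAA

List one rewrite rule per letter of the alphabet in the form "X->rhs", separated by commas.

  step 1 ⇒ step 2: CCCAA ⇒ B·B·B·AA·AA
    A ↦ AA
    C ↦ B
    B ↦ D  (constrained at step 2)
  step 0 ⇒ step 1: DDDA ⇒ C·C·C·AA
    D ↦ C

A->AA, B->D, C->B, D->C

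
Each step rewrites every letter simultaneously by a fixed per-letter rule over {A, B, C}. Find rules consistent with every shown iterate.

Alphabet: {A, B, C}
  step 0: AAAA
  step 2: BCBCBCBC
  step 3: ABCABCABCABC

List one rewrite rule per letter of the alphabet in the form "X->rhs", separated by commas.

A->C, B->A, C->BC

  step 2 ⇒ step 3: BCBCBCBC ⇒ A·BC·A·BC·A·BC·A·BC
    B ↦ A
    C ↦ BC
    A ↦ C  (constrained at step 0)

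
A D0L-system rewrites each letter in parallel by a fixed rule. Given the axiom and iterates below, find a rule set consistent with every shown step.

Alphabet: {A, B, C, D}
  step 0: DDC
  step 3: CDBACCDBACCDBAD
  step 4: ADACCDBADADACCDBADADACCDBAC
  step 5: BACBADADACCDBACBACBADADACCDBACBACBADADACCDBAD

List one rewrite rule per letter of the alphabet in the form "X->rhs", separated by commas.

A->B, B->CD, C->AD, D->AC

  step 4 ⇒ step 5: ADACCDBADADACCDBADADACCDBAC ⇒ B·AC·B·AD·AD·AC·CD·B·AC·B·AC·B·AD·AD·AC·CD·B·AC·B·AC·B·AD·AD·AC·CD·B·AD
    A ↦ B
    B ↦ CD
    C ↦ AD
    D ↦ AC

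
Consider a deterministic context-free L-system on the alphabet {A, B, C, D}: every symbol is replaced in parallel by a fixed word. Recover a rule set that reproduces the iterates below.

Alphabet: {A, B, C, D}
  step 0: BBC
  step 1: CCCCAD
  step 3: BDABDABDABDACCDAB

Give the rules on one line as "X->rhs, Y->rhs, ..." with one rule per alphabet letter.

A->B, B->CC, C->AD, D->DA

  step 0 ⇒ step 1: BBC ⇒ CC·CC·AD
    B ↦ CC
    C ↦ AD
    A ↦ B  (constrained at step 1)
    D ↦ DA  (constrained at step 1)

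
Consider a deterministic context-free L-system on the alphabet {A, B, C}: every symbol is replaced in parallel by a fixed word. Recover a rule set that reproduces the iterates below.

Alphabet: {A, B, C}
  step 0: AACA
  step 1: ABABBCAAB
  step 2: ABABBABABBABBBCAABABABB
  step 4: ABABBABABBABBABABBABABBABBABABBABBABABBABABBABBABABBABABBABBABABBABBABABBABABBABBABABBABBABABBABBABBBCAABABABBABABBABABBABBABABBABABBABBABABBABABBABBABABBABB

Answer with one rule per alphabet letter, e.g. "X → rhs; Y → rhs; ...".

A->AB, B->ABB, C->BCA

  step 1 ⇒ step 2: ABABBCAAB ⇒ AB·ABB·AB·ABB·ABB·BCA·AB·AB·ABB
    A ↦ AB
    B ↦ ABB
    C ↦ BCA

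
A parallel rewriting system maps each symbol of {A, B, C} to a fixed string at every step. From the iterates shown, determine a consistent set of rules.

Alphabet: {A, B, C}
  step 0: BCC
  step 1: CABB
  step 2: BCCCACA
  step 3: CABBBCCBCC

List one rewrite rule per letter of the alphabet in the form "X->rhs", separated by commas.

A->CC, B->CA, C->B

  step 2 ⇒ step 3: BCCCACA ⇒ CA·B·B·B·CC·B·CC
    A ↦ CC
    B ↦ CA
    C ↦ B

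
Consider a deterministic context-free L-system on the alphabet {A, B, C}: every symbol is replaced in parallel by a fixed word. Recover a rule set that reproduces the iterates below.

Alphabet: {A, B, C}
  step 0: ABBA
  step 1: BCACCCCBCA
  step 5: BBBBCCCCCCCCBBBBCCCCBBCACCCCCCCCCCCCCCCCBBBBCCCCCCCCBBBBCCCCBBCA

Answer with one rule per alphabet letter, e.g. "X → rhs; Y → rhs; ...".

A->BCA, B->CC, C->B

  step 0 ⇒ step 1: ABBA ⇒ BCA·CC·CC·BCA
    A ↦ BCA
    B ↦ CC
    C ↦ B  (constrained at step 1)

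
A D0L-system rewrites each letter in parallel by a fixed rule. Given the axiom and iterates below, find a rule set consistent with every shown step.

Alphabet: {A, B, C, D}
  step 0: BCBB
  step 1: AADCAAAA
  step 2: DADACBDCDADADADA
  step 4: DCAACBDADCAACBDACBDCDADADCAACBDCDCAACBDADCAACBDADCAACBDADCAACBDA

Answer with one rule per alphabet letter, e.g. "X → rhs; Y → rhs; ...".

A->DA, B->AA, C->DC, D->CB

  step 1 ⇒ step 2: AADCAAAA ⇒ DA·DA·CB·DC·DA·DA·DA·DA
    A ↦ DA
    C ↦ DC
    D ↦ CB
  step 0 ⇒ step 1: BCBB ⇒ AA·DC·AA·AA
    B ↦ AA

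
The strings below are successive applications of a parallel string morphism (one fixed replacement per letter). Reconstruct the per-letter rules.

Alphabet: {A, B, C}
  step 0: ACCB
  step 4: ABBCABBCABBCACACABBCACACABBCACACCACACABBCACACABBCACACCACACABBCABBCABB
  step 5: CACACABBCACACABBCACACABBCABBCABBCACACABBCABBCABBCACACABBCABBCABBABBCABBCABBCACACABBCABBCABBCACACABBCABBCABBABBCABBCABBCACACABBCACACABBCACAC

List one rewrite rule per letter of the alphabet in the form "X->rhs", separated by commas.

A->C, B->AC, C->ABB

  step 4 ⇒ step 5: ABBCABBCABBCACACABBCACACABBCACACCACACABBCACACABBCACACCACACABBCABBCABB ⇒ C·AC·AC·ABB·C·AC·AC·ABB·C·AC·AC·ABB·C·ABB·C·ABB·C·AC·AC·ABB·C·ABB·C·ABB·C·AC·AC·ABB·C·ABB·C·ABB·ABB·C·ABB·C·ABB·C·AC·AC·ABB·C·ABB·C·ABB·C·AC·AC·ABB·C·ABB·C·ABB·ABB·C·ABB·C·ABB·C·AC·AC·ABB·C·AC·AC·ABB·C·AC·AC
    A ↦ C
    B ↦ AC
    C ↦ ABB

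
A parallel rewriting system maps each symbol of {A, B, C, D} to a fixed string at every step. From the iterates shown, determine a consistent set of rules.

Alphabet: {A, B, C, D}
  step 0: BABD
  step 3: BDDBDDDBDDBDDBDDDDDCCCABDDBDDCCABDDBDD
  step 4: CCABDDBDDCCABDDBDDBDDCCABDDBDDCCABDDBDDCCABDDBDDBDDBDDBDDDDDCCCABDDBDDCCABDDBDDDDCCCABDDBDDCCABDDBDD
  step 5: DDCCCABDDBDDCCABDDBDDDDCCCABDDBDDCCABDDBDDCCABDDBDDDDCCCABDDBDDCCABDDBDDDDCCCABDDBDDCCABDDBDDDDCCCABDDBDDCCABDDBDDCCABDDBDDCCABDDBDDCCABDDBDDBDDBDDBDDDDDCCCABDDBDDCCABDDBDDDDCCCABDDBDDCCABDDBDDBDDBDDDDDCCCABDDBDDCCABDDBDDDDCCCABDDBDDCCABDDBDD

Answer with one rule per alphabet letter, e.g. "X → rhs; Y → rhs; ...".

  step 4 ⇒ step 5: CCABDDBDDCCABDDBDDBDDCCABDDBDDCCABDDBDDCCABDDBDDBDDBDDBDDDDDCCCABDDBDDCCABDDBDDDDCCCABDDBDDCCABDDBDD ⇒ D·D·C·CCA·BDD·BDD·CCA·BDD·BDD·D·D·C·CCA·BDD·BDD·CCA·BDD·BDD·CCA·BDD·BDD·D·D·C·CCA·BDD·BDD·CCA·BDD·BDD·D·D·C·CCA·BDD·BDD·CCA·BDD·BDD·D·D·C·CCA·BDD·BDD·CCA·BDD·BDD·CCA·BDD·BDD·CCA·BDD·BDD·CCA·BDD·BDD·BDD·BDD·BDD·D·D·D·C·CCA·BDD·BDD·CCA·BDD·BDD·D·D·C·CCA·BDD·BDD·CCA·BDD·BDD·BDD·BDD·D·D·D·C·CCA·BDD·BDD·CCA·BDD·BDD·D·D·C·CCA·BDD·BDD·CCA·BDD·BDD
    A ↦ C
    B ↦ CCA
    C ↦ D
    D ↦ BDD

A->C, B->CCA, C->D, D->BDD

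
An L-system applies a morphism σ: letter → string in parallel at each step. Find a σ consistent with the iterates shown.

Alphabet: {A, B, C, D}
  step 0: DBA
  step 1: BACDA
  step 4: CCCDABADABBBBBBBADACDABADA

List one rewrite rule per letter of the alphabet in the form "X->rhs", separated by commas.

  step 0 ⇒ step 1: DBA ⇒ BA·C·DA
    A ↦ DA
    B ↦ C
    D ↦ BA
    C ↦ BB  (constrained at step 1)

A->DA, B->C, C->BB, D->BA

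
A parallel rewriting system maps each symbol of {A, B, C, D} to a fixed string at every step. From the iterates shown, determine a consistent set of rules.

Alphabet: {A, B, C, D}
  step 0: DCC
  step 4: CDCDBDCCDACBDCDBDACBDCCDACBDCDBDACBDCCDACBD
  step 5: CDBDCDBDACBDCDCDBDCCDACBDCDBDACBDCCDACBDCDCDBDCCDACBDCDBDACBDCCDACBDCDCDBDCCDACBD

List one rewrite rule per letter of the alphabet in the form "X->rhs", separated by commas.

  step 4 ⇒ step 5: CDCDBDCCDACBDCDBDACBDCCDACBDCDBDACBDCCDACBD ⇒ CD·BD·CD·BD·AC·BD·CD·CD·BD·C·CD·AC·BD·CD·BD·AC·BD·C·CD·AC·BD·CD·CD·BD·C·CD·AC·BD·CD·BD·AC·BD·C·CD·AC·BD·CD·CD·BD·C·CD·AC·BD
    A ↦ C
    B ↦ AC
    C ↦ CD
    D ↦ BD

A->C, B->AC, C->CD, D->BD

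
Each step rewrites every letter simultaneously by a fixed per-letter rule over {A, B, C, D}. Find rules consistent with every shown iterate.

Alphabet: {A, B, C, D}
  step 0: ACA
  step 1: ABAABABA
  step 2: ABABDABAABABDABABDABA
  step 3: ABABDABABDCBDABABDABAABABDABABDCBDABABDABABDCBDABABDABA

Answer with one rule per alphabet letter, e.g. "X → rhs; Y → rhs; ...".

A->ABA, B->BD, C->AB, D->CBD

  step 2 ⇒ step 3: ABABDABAABABDABABDABA ⇒ ABA·BD·ABA·BD·CBD·ABA·BD·ABA·ABA·BD·ABA·BD·CBD·ABA·BD·ABA·BD·CBD·ABA·BD·ABA
    A ↦ ABA
    B ↦ BD
    D ↦ CBD
  step 0 ⇒ step 1: ACA ⇒ ABA·AB·ABA
    C ↦ AB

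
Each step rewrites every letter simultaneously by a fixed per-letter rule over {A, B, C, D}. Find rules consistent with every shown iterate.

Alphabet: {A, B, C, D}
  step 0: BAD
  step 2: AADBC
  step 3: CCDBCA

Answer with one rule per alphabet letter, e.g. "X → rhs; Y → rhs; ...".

  step 2 ⇒ step 3: AADBC ⇒ C·C·DB·C·A
    A ↦ C
    B ↦ C
    C ↦ A
    D ↦ DB

A->C, B->C, C->A, D->DB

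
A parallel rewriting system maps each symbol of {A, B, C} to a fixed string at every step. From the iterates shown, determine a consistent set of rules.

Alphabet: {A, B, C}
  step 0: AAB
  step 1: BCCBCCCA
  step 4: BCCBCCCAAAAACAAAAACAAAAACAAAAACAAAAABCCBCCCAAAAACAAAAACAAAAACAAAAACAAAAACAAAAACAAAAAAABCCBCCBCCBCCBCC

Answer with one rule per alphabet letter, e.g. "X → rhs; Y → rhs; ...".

  step 0 ⇒ step 1: AAB ⇒ BCC·BCC·CA
    A ↦ BCC
    B ↦ CA
    C ↦ AA  (constrained at step 1)

A->BCC, B->CA, C->AA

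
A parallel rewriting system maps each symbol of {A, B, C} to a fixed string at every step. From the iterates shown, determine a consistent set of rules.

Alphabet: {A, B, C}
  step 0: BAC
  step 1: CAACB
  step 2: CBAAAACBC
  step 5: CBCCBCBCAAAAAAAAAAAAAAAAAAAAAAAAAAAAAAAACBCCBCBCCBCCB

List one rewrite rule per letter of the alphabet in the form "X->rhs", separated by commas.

A->AA, B->C, C->CB

  step 1 ⇒ step 2: CAACB ⇒ CB·AA·AA·CB·C
    A ↦ AA
    B ↦ C
    C ↦ CB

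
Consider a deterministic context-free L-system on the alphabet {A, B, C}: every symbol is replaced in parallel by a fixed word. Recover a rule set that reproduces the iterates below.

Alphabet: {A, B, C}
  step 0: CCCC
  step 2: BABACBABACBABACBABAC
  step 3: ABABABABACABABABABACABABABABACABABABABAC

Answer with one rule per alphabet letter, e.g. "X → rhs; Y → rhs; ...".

  step 2 ⇒ step 3: BABACBABACBABACBABAC ⇒ A·BAB·A·BAB·AC·A·BAB·A·BAB·AC·A·BAB·A·BAB·AC·A·BAB·A·BAB·AC
    A ↦ BAB
    B ↦ A
    C ↦ AC

A->BAB, B->A, C->AC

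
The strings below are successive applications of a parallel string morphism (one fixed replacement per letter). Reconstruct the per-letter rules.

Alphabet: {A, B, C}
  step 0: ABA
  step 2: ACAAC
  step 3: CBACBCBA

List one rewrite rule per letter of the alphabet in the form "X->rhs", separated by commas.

  step 2 ⇒ step 3: ACAAC ⇒ CB·A·CB·CB·A
    A ↦ CB
    C ↦ A
    B ↦ C  (constrained at step 0)

A->CB, B->C, C->A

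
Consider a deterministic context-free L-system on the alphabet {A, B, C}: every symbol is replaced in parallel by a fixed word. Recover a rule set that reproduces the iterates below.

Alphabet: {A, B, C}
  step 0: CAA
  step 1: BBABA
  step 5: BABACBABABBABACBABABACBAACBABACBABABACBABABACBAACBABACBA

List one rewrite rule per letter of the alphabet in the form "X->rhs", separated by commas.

  step 0 ⇒ step 1: CAA ⇒ B·BA·BA
    A ↦ BA
    C ↦ B
    B ↦ AC  (constrained at step 1)

A->BA, B->AC, C->B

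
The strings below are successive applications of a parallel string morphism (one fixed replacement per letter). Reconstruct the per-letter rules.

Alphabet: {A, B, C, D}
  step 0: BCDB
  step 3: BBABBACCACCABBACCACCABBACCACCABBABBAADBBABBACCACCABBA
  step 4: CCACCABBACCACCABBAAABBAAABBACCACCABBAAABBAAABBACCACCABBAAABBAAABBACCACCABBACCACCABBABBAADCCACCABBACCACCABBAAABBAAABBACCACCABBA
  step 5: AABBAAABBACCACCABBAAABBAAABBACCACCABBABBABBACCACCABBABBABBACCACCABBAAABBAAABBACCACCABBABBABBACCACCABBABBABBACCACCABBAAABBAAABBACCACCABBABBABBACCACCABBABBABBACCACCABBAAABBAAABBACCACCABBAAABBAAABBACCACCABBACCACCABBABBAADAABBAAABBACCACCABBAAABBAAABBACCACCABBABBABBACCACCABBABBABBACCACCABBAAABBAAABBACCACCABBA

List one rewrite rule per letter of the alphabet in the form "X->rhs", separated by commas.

A->BBA, B->CCA, C->A, D->AD

  step 4 ⇒ step 5: CCACCABBACCACCABBAAABBAAABBACCACCABBAAABBAAABBACCACCABBAAABBAAABBACCACCABBACCACCABBABBAADCCACCABBACCACCABBAAABBAAABBACCACCABBA ⇒ A·A·BBA·A·A·BBA·CCA·CCA·BBA·A·A·BBA·A·A·BBA·CCA·CCA·BBA·BBA·BBA·CCA·CCA·BBA·BBA·BBA·CCA·CCA·BBA·A·A·BBA·A·A·BBA·CCA·CCA·BBA·BBA·BBA·CCA·CCA·BBA·BBA·BBA·CCA·CCA·BBA·A·A·BBA·A·A·BBA·CCA·CCA·BBA·BBA·BBA·CCA·CCA·BBA·BBA·BBA·CCA·CCA·BBA·A·A·BBA·A·A·BBA·CCA·CCA·BBA·A·A·BBA·A·A·BBA·CCA·CCA·BBA·CCA·CCA·BBA·BBA·AD·A·A·BBA·A·A·BBA·CCA·CCA·BBA·A·A·BBA·A·A·BBA·CCA·CCA·BBA·BBA·BBA·CCA·CCA·BBA·BBA·BBA·CCA·CCA·BBA·A·A·BBA·A·A·BBA·CCA·CCA·BBA
    A ↦ BBA
    B ↦ CCA
    C ↦ A
    D ↦ AD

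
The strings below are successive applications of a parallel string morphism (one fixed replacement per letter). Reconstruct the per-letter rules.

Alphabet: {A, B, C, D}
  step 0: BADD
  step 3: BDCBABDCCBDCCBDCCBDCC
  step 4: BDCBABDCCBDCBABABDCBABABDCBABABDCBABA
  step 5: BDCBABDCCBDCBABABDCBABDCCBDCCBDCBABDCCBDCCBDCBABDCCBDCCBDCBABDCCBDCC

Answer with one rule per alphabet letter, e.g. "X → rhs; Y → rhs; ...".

A->CC, B->BD, C->BA, D->C

  step 4 ⇒ step 5: BDCBABDCCBDCBABABDCBABABDCBABABDCBABA ⇒ BD·C·BA·BD·CC·BD·C·BA·BA·BD·C·BA·BD·CC·BD·CC·BD·C·BA·BD·CC·BD·CC·BD·C·BA·BD·CC·BD·CC·BD·C·BA·BD·CC·BD·CC
    A ↦ CC
    B ↦ BD
    C ↦ BA
    D ↦ C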